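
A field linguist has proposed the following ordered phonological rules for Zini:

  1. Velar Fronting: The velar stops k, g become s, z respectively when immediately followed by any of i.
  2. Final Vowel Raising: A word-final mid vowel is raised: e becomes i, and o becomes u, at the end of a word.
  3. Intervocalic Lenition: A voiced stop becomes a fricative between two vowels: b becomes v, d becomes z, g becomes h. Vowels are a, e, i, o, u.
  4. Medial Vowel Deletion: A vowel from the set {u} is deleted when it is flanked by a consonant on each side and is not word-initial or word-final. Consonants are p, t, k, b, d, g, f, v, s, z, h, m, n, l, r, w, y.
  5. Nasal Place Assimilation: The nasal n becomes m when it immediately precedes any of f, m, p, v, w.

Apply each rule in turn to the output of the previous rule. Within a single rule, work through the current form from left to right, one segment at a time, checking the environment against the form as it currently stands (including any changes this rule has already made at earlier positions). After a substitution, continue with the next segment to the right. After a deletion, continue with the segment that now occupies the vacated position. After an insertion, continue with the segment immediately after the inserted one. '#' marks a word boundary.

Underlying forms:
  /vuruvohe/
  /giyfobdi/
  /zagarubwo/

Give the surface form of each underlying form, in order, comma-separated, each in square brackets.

/vuruvohe/:
  1 Velar Fronting: no change — [vuruvohe]
  2 Final Vowel Raising: [vuruvohe] → [vuruvohi]
  3 Intervocalic Lenition: no change — [vuruvohi]
  4 Medial Vowel Deletion: [vuruvohi] → [vrvohi]
  5 Nasal Place Assimilation: no change — [vrvohi]
/giyfobdi/:
  1 Velar Fronting: [giyfobdi] → [ziyfobdi]
  2 Final Vowel Raising: no change — [ziyfobdi]
  3 Intervocalic Lenition: no change — [ziyfobdi]
  4 Medial Vowel Deletion: no change — [ziyfobdi]
  5 Nasal Place Assimilation: no change — [ziyfobdi]
/zagarubwo/:
  1 Velar Fronting: no change — [zagarubwo]
  2 Final Vowel Raising: [zagarubwo] → [zagarubwu]
  3 Intervocalic Lenition: [zagarubwu] → [zaharubwu]
  4 Medial Vowel Deletion: [zaharubwu] → [zaharbwu]
  5 Nasal Place Assimilation: no change — [zaharbwu]

[vrvohi], [ziyfobdi], [zaharbwu]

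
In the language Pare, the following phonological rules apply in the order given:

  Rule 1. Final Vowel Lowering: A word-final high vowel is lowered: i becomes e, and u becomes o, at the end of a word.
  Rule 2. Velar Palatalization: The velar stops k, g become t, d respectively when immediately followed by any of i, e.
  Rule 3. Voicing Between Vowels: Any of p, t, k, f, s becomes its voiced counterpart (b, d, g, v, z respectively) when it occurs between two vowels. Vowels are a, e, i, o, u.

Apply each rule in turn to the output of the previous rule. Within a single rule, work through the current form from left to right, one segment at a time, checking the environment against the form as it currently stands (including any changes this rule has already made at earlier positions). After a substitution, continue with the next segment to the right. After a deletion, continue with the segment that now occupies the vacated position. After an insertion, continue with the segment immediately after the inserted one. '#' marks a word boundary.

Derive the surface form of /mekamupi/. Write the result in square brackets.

[megamube]

Rule 1 Final Vowel Lowering: [mekamupi] → [mekamupe]
Rule 2 Velar Palatalization: no change — [mekamupe]
Rule 3 Voicing Between Vowels: [mekamupe] → [megamube]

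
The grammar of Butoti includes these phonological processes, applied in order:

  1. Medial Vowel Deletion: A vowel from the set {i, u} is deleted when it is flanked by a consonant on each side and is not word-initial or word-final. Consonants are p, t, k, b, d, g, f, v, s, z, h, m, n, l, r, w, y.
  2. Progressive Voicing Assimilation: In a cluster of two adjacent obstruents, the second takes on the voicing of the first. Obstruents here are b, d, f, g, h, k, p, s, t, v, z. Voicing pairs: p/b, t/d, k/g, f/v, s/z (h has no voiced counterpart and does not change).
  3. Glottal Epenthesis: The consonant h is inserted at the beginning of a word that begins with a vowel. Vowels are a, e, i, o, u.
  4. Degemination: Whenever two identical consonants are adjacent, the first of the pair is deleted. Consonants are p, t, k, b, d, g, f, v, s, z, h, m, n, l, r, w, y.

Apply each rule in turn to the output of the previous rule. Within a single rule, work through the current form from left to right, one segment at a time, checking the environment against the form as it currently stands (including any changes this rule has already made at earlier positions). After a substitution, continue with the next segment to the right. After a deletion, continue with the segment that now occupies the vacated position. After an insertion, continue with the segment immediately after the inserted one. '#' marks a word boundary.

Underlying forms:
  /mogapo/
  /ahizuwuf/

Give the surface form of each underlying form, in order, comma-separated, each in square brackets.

/mogapo/:
  1 Medial Vowel Deletion: no change — [mogapo]
  2 Progressive Voicing Assimilation: no change — [mogapo]
  3 Glottal Epenthesis: no change — [mogapo]
  4 Degemination: no change — [mogapo]
/ahizuwuf/:
  1 Medial Vowel Deletion: [ahizuwuf] → [ahzwf]
  2 Progressive Voicing Assimilation: [ahzwf] → [ahswf]
  3 Glottal Epenthesis: [ahswf] → [hahswf]
  4 Degemination: no change — [hahswf]

[mogapo], [hahswf]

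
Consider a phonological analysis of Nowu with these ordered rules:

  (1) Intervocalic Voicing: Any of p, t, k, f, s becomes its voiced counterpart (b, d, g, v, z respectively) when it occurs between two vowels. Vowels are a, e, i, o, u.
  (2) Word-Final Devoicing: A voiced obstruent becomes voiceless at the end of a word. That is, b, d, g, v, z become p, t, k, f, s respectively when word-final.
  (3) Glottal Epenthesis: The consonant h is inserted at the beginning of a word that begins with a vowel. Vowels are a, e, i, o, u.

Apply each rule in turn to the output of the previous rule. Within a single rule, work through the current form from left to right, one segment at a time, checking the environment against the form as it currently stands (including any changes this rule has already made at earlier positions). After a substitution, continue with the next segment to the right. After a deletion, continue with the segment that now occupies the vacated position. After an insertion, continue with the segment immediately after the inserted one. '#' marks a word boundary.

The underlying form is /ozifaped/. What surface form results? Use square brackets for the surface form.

[hozivabet]

(1) Intervocalic Voicing: [ozifaped] → [ozivabed]
(2) Word-Final Devoicing: [ozivabed] → [ozivabet]
(3) Glottal Epenthesis: [ozivabet] → [hozivabet]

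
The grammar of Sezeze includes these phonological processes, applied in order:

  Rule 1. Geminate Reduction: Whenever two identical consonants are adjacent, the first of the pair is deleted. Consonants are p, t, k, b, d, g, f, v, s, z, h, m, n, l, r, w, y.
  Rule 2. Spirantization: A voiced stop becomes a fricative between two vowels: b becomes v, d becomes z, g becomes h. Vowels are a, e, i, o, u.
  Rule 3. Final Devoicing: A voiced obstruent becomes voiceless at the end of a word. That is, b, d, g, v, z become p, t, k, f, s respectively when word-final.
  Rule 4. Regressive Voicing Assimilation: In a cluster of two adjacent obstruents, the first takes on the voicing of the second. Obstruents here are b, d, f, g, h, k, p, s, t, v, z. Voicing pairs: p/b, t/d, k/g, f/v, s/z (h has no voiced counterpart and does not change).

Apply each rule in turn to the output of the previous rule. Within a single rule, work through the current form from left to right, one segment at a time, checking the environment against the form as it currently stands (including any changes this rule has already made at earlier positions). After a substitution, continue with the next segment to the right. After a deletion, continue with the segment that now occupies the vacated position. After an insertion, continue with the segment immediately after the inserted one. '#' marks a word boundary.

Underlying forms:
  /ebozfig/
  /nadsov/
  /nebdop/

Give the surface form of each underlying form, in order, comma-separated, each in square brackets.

/ebozfig/:
  Rule 1 Geminate Reduction: no change — [ebozfig]
  Rule 2 Spirantization: [ebozfig] → [evozfig]
  Rule 3 Final Devoicing: [evozfig] → [evozfik]
  Rule 4 Regressive Voicing Assimilation: [evozfik] → [evosfik]
/nadsov/:
  Rule 1 Geminate Reduction: no change — [nadsov]
  Rule 2 Spirantization: no change — [nadsov]
  Rule 3 Final Devoicing: [nadsov] → [nadsof]
  Rule 4 Regressive Voicing Assimilation: [nadsof] → [natsof]
/nebdop/:
  Rule 1 Geminate Reduction: no change — [nebdop]
  Rule 2 Spirantization: no change — [nebdop]
  Rule 3 Final Devoicing: no change — [nebdop]
  Rule 4 Regressive Voicing Assimilation: no change — [nebdop]

[evosfik], [natsof], [nebdop]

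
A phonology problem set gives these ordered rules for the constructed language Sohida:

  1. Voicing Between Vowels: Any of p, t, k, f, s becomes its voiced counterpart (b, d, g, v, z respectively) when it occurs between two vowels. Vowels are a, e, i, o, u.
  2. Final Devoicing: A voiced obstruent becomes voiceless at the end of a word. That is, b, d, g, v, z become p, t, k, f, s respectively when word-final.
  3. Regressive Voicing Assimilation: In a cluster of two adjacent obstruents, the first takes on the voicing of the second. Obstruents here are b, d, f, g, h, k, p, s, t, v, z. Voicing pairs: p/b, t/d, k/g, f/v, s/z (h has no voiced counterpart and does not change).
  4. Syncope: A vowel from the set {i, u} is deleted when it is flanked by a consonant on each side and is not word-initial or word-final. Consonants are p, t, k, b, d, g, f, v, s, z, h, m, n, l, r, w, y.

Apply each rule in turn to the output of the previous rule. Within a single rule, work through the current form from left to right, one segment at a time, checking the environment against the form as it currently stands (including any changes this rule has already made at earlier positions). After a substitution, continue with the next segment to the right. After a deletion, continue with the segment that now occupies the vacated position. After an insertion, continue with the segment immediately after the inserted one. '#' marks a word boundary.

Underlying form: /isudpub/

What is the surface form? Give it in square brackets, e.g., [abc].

1 Voicing Between Vowels: [isudpub] → [izudpub]
2 Final Devoicing: [izudpub] → [izudpup]
3 Regressive Voicing Assimilation: [izudpup] → [izutpup]
4 Syncope: [izutpup] → [iztpp]

[iztpp]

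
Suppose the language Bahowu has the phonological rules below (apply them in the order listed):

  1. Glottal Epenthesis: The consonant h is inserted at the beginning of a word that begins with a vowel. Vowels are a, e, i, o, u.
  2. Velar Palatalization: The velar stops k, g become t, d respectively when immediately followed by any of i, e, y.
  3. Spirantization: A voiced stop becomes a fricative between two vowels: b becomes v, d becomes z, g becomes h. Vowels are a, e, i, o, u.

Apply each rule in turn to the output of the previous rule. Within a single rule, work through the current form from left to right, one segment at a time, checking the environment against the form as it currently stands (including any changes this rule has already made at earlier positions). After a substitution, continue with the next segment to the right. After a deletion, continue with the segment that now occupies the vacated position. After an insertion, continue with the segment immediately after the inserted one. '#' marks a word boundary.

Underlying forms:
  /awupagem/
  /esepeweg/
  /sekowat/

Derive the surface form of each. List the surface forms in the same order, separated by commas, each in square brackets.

[hawupazem], [hesepeweg], [sekowat]

/awupagem/:
  1 Glottal Epenthesis: [awupagem] → [hawupagem]
  2 Velar Palatalization: [hawupagem] → [hawupadem]
  3 Spirantization: [hawupadem] → [hawupazem]
/esepeweg/:
  1 Glottal Epenthesis: [esepeweg] → [hesepeweg]
  2 Velar Palatalization: no change — [hesepeweg]
  3 Spirantization: no change — [hesepeweg]
/sekowat/:
  1 Glottal Epenthesis: no change — [sekowat]
  2 Velar Palatalization: no change — [sekowat]
  3 Spirantization: no change — [sekowat]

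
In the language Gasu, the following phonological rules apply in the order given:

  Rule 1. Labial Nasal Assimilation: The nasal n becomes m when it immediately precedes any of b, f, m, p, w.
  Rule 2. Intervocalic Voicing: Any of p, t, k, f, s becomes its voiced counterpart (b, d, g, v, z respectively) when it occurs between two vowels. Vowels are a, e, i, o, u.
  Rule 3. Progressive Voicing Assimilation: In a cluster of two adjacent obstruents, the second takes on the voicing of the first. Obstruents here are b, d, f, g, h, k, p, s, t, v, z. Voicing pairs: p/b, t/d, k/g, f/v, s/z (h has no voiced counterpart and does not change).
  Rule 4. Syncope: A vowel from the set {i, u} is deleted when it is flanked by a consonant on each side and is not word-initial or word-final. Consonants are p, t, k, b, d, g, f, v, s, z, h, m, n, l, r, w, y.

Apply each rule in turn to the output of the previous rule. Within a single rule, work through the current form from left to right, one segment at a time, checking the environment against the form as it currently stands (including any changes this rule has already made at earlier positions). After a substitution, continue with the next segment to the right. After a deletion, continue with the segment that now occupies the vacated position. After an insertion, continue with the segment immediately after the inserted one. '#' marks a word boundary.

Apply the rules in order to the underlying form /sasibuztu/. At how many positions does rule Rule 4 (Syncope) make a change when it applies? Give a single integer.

2

Rule 1 Labial Nasal Assimilation: no change — [sasibuztu]
Rule 2 Intervocalic Voicing: [sasibuztu] → [sazibuztu]
Rule 3 Progressive Voicing Assimilation: [sazibuztu] → [sazibuzdu]
Rule 4 Syncope: [sazibuzdu] → [sazbzdu]
Rule Rule 4 changed 2 position(s).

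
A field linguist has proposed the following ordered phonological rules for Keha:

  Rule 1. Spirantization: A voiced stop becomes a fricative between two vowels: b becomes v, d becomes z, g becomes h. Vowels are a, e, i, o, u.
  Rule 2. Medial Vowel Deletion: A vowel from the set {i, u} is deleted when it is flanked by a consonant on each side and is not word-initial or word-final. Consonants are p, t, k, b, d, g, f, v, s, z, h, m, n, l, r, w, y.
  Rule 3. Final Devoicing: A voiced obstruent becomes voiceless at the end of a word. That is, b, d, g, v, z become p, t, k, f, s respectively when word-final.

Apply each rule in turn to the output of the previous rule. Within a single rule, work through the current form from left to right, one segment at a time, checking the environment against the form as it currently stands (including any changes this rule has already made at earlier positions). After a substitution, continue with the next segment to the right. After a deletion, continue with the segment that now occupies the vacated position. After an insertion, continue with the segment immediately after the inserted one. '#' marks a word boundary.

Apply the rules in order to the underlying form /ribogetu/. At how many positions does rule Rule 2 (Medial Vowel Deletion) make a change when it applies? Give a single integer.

1

Rule 1 Spirantization: [ribogetu] → [rivohetu]
Rule 2 Medial Vowel Deletion: [rivohetu] → [rvohetu]
Rule 3 Final Devoicing: no change — [rvohetu]
Rule Rule 2 changed 1 position(s).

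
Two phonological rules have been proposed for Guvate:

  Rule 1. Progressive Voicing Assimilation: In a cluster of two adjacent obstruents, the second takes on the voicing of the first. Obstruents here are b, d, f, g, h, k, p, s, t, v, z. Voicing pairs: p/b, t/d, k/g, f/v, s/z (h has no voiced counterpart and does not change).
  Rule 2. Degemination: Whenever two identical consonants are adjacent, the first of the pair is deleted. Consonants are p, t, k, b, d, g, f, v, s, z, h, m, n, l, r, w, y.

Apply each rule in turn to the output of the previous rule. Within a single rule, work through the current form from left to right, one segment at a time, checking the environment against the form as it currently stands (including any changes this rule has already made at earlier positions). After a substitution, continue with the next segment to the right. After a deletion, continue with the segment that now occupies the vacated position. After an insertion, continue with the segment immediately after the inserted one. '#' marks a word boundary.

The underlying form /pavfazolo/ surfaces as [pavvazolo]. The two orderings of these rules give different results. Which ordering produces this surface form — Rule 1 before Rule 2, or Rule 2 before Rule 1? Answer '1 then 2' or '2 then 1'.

Order 1 then 2:
  1 Progressive Voicing Assimilation: [pavfazolo] → [pavvazolo]
  2 Degemination: [pavvazolo] → [pavazolo]
  result: [pavazolo]
Order 2 then 1:
  2 Degemination: no change — [pavfazolo]
  1 Progressive Voicing Assimilation: [pavfazolo] → [pavvazolo]
  result: [pavvazolo]

2 then 1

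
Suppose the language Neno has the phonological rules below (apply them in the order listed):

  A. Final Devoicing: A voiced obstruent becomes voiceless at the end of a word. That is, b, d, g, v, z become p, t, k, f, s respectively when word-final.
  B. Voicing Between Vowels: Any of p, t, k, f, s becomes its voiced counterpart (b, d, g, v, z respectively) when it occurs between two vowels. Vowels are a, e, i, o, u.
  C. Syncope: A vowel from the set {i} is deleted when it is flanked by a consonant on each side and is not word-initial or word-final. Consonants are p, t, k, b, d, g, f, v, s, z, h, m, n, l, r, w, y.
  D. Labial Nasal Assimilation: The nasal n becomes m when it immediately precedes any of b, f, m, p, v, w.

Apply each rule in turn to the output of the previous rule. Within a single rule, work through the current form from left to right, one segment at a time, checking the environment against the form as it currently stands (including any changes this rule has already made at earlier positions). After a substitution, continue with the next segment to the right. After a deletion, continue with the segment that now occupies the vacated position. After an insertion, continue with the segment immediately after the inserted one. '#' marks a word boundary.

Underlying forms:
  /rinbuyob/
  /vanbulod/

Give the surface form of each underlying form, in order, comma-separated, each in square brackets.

[rmbuyop], [vambulot]

/rinbuyob/:
  A Final Devoicing: [rinbuyob] → [rinbuyop]
  B Voicing Between Vowels: no change — [rinbuyop]
  C Syncope: [rinbuyop] → [rnbuyop]
  D Labial Nasal Assimilation: [rnbuyop] → [rmbuyop]
/vanbulod/:
  A Final Devoicing: [vanbulod] → [vanbulot]
  B Voicing Between Vowels: no change — [vanbulot]
  C Syncope: no change — [vanbulot]
  D Labial Nasal Assimilation: [vanbulot] → [vambulot]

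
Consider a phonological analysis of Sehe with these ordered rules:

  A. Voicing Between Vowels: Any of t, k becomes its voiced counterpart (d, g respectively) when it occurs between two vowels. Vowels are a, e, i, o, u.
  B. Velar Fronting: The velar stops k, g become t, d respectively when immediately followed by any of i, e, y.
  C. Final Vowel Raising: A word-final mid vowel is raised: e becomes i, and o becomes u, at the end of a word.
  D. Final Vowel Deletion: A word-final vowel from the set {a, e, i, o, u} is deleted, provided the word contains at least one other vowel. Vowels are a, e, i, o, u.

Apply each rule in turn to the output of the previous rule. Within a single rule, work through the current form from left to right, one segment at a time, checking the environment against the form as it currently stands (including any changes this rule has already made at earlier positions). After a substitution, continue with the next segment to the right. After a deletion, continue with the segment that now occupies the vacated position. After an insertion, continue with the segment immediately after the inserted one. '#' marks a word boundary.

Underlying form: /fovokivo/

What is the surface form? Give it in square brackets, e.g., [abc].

[fovodiv]

A Voicing Between Vowels: [fovokivo] → [fovogivo]
B Velar Fronting: [fovogivo] → [fovodivo]
C Final Vowel Raising: [fovodivo] → [fovodivu]
D Final Vowel Deletion: [fovodivu] → [fovodiv]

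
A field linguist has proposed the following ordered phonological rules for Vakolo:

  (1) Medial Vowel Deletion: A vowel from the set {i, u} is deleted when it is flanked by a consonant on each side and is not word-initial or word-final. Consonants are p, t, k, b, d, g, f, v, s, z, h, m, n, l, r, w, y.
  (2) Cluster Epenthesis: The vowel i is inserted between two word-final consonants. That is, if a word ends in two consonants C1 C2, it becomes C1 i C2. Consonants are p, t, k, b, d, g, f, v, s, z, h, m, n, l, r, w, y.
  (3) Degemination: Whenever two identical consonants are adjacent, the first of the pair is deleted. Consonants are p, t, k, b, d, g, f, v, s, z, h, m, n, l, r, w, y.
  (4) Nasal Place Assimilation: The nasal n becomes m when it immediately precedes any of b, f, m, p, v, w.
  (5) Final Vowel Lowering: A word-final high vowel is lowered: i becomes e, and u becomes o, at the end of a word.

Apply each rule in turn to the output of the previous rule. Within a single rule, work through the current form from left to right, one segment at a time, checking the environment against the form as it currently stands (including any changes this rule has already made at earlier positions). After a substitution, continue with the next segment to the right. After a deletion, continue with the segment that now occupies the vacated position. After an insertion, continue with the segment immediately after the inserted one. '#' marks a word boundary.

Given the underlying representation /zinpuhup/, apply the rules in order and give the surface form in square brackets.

(1) Medial Vowel Deletion: [zinpuhup] → [znphp]
(2) Cluster Epenthesis: [znphp] → [znphip]
(3) Degemination: no change — [znphip]
(4) Nasal Place Assimilation: [znphip] → [zmphip]
(5) Final Vowel Lowering: no change — [zmphip]

[zmphip]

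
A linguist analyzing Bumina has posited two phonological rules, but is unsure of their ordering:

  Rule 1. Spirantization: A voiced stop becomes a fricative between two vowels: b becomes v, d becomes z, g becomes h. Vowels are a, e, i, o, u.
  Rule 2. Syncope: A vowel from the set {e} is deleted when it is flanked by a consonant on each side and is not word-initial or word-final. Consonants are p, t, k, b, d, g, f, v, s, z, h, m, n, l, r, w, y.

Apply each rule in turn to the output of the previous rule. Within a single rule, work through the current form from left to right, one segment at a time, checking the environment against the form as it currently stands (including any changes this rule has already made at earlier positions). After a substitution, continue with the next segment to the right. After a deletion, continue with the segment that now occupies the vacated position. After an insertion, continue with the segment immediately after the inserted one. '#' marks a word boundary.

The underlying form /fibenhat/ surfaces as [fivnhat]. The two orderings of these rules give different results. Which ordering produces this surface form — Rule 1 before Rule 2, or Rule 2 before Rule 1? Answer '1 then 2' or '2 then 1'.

1 then 2

Order 1 then 2:
  1 Spirantization: [fibenhat] → [fivenhat]
  2 Syncope: [fivenhat] → [fivnhat]
  result: [fivnhat]
Order 2 then 1:
  2 Syncope: [fibenhat] → [fibnhat]
  1 Spirantization: no change — [fibnhat]
  result: [fibnhat]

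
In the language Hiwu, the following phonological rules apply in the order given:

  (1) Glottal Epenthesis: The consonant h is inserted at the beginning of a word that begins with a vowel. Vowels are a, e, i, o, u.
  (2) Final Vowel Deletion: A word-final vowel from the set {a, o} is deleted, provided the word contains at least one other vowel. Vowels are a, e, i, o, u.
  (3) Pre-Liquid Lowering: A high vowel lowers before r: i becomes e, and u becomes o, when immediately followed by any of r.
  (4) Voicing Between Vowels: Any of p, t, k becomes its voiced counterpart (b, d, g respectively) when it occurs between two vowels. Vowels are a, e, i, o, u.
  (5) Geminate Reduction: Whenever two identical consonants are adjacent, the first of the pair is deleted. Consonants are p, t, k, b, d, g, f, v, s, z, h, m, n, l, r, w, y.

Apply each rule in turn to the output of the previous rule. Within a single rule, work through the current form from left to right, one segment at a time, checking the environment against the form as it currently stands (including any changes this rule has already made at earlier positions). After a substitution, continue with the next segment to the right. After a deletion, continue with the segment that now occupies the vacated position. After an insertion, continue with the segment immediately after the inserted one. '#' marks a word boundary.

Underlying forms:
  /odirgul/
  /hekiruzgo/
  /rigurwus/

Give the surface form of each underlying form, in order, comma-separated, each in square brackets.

/odirgul/:
  (1) Glottal Epenthesis: [odirgul] → [hodirgul]
  (2) Final Vowel Deletion: no change — [hodirgul]
  (3) Pre-Liquid Lowering: [hodirgul] → [hodergul]
  (4) Voicing Between Vowels: no change — [hodergul]
  (5) Geminate Reduction: no change — [hodergul]
/hekiruzgo/:
  (1) Glottal Epenthesis: no change — [hekiruzgo]
  (2) Final Vowel Deletion: [hekiruzgo] → [hekiruzg]
  (3) Pre-Liquid Lowering: [hekiruzg] → [hekeruzg]
  (4) Voicing Between Vowels: [hekeruzg] → [hegeruzg]
  (5) Geminate Reduction: no change — [hegeruzg]
/rigurwus/:
  (1) Glottal Epenthesis: no change — [rigurwus]
  (2) Final Vowel Deletion: no change — [rigurwus]
  (3) Pre-Liquid Lowering: [rigurwus] → [rigorwus]
  (4) Voicing Between Vowels: no change — [rigorwus]
  (5) Geminate Reduction: no change — [rigorwus]

[hodergul], [hegeruzg], [rigorwus]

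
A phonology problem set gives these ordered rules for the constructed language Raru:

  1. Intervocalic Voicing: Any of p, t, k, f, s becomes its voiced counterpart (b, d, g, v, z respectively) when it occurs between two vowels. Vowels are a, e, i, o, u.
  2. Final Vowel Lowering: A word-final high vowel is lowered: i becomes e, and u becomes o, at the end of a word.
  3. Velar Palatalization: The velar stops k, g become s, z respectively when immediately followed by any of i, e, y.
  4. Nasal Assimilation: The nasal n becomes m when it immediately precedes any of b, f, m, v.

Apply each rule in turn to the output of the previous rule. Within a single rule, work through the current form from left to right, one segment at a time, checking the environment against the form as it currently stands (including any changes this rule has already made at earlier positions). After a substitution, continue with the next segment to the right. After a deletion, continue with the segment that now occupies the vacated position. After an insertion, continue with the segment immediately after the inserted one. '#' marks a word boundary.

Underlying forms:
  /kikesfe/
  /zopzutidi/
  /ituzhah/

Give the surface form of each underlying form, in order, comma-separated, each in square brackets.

[sizesfe], [zopzudide], [iduzhah]

/kikesfe/:
  1 Intervocalic Voicing: [kikesfe] → [kigesfe]
  2 Final Vowel Lowering: no change — [kigesfe]
  3 Velar Palatalization: [kigesfe] → [sizesfe]
  4 Nasal Assimilation: no change — [sizesfe]
/zopzutidi/:
  1 Intervocalic Voicing: [zopzutidi] → [zopzudidi]
  2 Final Vowel Lowering: [zopzudidi] → [zopzudide]
  3 Velar Palatalization: no change — [zopzudide]
  4 Nasal Assimilation: no change — [zopzudide]
/ituzhah/:
  1 Intervocalic Voicing: [ituzhah] → [iduzhah]
  2 Final Vowel Lowering: no change — [iduzhah]
  3 Velar Palatalization: no change — [iduzhah]
  4 Nasal Assimilation: no change — [iduzhah]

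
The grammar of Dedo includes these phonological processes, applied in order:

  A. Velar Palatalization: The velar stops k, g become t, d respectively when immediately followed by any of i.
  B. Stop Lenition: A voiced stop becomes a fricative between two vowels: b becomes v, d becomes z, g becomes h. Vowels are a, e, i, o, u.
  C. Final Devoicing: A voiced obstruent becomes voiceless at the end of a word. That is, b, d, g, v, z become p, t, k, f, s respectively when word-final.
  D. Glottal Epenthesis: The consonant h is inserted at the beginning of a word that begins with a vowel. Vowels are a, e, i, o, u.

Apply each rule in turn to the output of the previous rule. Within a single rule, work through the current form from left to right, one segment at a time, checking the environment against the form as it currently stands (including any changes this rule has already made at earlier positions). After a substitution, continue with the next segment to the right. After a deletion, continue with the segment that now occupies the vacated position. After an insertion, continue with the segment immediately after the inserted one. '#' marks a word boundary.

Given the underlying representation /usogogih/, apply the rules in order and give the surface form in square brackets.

A Velar Palatalization: [usogogih] → [usogodih]
B Stop Lenition: [usogodih] → [usohozih]
C Final Devoicing: no change — [usohozih]
D Glottal Epenthesis: [usohozih] → [husohozih]

[husohozih]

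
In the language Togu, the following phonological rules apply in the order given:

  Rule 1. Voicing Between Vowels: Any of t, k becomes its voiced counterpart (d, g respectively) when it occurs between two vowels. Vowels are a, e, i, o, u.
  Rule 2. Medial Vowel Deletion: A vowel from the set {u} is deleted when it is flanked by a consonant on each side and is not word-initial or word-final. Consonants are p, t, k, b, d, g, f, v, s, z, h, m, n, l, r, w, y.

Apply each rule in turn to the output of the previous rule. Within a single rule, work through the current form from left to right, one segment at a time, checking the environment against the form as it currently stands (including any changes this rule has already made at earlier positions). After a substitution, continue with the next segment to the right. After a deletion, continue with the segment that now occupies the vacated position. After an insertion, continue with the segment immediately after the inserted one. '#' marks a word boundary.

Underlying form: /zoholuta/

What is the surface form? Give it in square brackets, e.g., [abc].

[zoholda]

Rule 1 Voicing Between Vowels: [zoholuta] → [zoholuda]
Rule 2 Medial Vowel Deletion: [zoholuda] → [zoholda]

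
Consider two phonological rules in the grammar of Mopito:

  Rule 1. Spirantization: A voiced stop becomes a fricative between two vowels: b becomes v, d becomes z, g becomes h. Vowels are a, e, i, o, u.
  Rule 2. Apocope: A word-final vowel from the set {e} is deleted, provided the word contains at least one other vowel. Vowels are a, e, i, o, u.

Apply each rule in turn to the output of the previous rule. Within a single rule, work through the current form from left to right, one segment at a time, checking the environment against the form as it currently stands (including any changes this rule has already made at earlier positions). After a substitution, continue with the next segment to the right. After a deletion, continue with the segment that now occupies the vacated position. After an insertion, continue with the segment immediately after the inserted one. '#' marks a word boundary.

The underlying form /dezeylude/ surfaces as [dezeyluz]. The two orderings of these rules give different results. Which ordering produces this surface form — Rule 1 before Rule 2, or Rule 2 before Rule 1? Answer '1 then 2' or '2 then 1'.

1 then 2

Order 1 then 2:
  1 Spirantization: [dezeylude] → [dezeyluze]
  2 Apocope: [dezeyluze] → [dezeyluz]
  result: [dezeyluz]
Order 2 then 1:
  2 Apocope: [dezeylude] → [dezeylud]
  1 Spirantization: no change — [dezeylud]
  result: [dezeylud]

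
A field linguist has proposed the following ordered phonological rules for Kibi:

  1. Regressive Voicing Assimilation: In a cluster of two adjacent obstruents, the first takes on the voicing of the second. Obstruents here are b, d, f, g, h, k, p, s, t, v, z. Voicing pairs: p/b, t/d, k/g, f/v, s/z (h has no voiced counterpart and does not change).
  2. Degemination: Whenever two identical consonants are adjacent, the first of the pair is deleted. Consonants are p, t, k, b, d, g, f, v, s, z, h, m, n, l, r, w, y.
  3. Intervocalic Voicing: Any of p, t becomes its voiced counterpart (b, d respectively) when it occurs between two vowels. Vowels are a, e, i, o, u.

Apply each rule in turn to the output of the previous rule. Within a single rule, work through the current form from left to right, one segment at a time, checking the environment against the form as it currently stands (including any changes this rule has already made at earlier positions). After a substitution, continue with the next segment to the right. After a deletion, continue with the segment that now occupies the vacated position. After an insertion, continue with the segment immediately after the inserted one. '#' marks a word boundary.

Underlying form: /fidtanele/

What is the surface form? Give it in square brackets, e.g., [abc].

1 Regressive Voicing Assimilation: [fidtanele] → [fittanele]
2 Degemination: [fittanele] → [fitanele]
3 Intervocalic Voicing: [fitanele] → [fidanele]

[fidanele]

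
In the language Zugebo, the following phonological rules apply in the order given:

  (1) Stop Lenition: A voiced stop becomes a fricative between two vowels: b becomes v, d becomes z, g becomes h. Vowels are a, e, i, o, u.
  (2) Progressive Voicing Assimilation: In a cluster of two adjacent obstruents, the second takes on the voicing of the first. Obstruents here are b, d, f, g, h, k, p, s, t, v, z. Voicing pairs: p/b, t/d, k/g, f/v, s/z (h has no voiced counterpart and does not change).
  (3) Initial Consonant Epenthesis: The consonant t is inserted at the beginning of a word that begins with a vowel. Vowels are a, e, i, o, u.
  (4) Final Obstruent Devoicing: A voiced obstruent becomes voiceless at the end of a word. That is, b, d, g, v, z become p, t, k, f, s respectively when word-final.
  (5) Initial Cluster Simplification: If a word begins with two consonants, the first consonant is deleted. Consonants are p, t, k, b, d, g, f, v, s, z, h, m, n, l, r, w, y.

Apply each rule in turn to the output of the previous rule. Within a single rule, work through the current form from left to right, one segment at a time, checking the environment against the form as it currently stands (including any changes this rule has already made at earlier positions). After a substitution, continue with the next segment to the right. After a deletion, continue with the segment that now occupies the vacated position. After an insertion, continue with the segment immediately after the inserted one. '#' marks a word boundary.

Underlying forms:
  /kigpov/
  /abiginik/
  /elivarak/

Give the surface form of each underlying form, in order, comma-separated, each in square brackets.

/kigpov/:
  (1) Stop Lenition: no change — [kigpov]
  (2) Progressive Voicing Assimilation: [kigpov] → [kigbov]
  (3) Initial Consonant Epenthesis: no change — [kigbov]
  (4) Final Obstruent Devoicing: [kigbov] → [kigbof]
  (5) Initial Cluster Simplification: no change — [kigbof]
/abiginik/:
  (1) Stop Lenition: [abiginik] → [avihinik]
  (2) Progressive Voicing Assimilation: no change — [avihinik]
  (3) Initial Consonant Epenthesis: [avihinik] → [tavihinik]
  (4) Final Obstruent Devoicing: no change — [tavihinik]
  (5) Initial Cluster Simplification: no change — [tavihinik]
/elivarak/:
  (1) Stop Lenition: no change — [elivarak]
  (2) Progressive Voicing Assimilation: no change — [elivarak]
  (3) Initial Consonant Epenthesis: [elivarak] → [telivarak]
  (4) Final Obstruent Devoicing: no change — [telivarak]
  (5) Initial Cluster Simplification: no change — [telivarak]

[kigbof], [tavihinik], [telivarak]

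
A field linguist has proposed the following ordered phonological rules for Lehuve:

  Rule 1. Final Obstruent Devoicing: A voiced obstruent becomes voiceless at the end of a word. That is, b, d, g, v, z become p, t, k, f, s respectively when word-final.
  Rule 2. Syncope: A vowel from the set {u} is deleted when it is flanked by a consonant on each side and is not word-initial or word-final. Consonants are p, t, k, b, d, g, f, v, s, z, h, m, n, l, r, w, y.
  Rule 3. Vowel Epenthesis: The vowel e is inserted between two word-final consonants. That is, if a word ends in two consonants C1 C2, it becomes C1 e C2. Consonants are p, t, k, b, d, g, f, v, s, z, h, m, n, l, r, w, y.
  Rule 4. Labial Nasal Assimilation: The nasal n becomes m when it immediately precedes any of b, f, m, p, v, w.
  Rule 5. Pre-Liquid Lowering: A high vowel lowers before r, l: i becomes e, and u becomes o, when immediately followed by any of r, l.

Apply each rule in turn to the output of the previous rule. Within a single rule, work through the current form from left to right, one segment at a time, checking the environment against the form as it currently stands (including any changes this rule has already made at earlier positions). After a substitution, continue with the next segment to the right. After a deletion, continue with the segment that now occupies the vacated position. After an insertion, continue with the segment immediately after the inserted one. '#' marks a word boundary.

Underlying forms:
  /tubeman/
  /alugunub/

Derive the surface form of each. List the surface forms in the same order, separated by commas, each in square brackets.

/tubeman/:
  Rule 1 Final Obstruent Devoicing: no change — [tubeman]
  Rule 2 Syncope: [tubeman] → [tbeman]
  Rule 3 Vowel Epenthesis: no change — [tbeman]
  Rule 4 Labial Nasal Assimilation: no change — [tbeman]
  Rule 5 Pre-Liquid Lowering: no change — [tbeman]
/alugunub/:
  Rule 1 Final Obstruent Devoicing: [alugunub] → [alugunup]
  Rule 2 Syncope: [alugunup] → [algnp]
  Rule 3 Vowel Epenthesis: [algnp] → [algnep]
  Rule 4 Labial Nasal Assimilation: no change — [algnep]
  Rule 5 Pre-Liquid Lowering: no change — [algnep]

[tbeman], [algnep]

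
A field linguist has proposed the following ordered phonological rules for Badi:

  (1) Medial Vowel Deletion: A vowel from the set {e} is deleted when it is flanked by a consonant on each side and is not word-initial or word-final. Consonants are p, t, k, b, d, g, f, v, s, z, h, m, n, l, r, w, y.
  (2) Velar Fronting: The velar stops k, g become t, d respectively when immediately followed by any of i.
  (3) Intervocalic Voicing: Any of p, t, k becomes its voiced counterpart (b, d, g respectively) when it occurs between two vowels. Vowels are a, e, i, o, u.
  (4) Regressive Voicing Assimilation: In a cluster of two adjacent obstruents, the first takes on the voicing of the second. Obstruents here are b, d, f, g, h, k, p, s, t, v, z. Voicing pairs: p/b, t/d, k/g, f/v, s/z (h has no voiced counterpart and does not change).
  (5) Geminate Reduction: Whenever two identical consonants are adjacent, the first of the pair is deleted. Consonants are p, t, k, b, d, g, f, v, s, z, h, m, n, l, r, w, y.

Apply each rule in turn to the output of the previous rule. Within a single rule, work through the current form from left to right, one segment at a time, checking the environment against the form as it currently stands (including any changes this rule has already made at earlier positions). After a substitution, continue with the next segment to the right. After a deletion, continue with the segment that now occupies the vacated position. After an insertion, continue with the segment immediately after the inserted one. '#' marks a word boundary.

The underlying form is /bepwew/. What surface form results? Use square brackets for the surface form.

[pw]

(1) Medial Vowel Deletion: [bepwew] → [bpww]
(2) Velar Fronting: no change — [bpww]
(3) Intervocalic Voicing: no change — [bpww]
(4) Regressive Voicing Assimilation: [bpww] → [ppww]
(5) Geminate Reduction: [ppww] → [pw]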